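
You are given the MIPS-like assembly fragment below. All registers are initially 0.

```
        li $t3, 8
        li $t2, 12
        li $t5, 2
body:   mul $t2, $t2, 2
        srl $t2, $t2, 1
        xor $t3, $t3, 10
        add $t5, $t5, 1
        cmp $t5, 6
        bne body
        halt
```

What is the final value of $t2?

12

after li $t3, 8: $t3=8
after li $t2, 12: $t2=12
after li $t5, 2: $t5=2
after mul $t2, $t2, 2: $t2=12*2=24
after srl $t2, $t2, 1: $t2=24>>1=12
after xor $t3, $t3, 10: $t3=8^10=2
after add $t5, $t5, 1: $t5=2+1=3
cmp $t5, 6  (cmp 3,6)
bne body: taken
after mul $t2, $t2, 2: $t2=12*2=24
after srl $t2, $t2, 1: $t2=24>>1=12
after xor $t3, $t3, 10: $t3=2^10=8
after add $t5, $t5, 1: $t5=3+1=4
cmp $t5, 6  (cmp 4,6)
bne body: taken
after mul $t2, $t2, 2: $t2=12*2=24
after srl $t2, $t2, 1: $t2=24>>1=12
after xor $t3, $t3, 10: $t3=8^10=2
after add $t5, $t5, 1: $t5=4+1=5
cmp $t5, 6  (cmp 5,6)
bne body: taken
after mul $t2, $t2, 2: $t2=12*2=24
after srl $t2, $t2, 1: $t2=24>>1=12
after xor $t3, $t3, 10: $t3=2^10=8
after add $t5, $t5, 1: $t5=5+1=6
cmp $t5, 6  (cmp 6,6)
bne body: not taken
halt.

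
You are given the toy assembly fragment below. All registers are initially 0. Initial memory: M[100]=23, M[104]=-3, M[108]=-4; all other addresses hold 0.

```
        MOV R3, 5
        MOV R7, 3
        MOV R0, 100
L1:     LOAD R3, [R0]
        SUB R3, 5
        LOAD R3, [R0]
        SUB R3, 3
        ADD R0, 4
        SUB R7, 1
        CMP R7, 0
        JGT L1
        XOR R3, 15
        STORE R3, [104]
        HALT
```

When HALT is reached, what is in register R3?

-10

MOV R3, 5 → R3=5
MOV R7, 3 → R7=3
MOV R0, 100 → R0=100
LOAD R3, [R0] → R3=M[100]=23
SUB R3, 5 → R3=23-5=18
LOAD R3, [R0] → R3=M[100]=23
SUB R3, 3 → R3=23-3=20
ADD R0, 4 → R0=100+4=104
SUB R7, 1 → R7=3-1=2
CMP R7, 0  (cmp 2,0)
JGT L1: taken
LOAD R3, [R0] → R3=M[104]=-3
SUB R3, 5 → R3=(-3)-5=-8
LOAD R3, [R0] → R3=M[104]=-3
SUB R3, 3 → R3=(-3)-3=-6
ADD R0, 4 → R0=104+4=108
SUB R7, 1 → R7=2-1=1
CMP R7, 0  (cmp 1,0)
JGT L1: taken
LOAD R3, [R0] → R3=M[108]=-4
SUB R3, 5 → R3=(-4)-5=-9
LOAD R3, [R0] → R3=M[108]=-4
SUB R3, 3 → R3=(-4)-3=-7
ADD R0, 4 → R0=108+4=112
SUB R7, 1 → R7=1-1=0
CMP R7, 0  (cmp 0,0)
JGT L1: not taken
XOR R3, 15 → R3=(-7)^15=-10
STORE R3, [104] → M[104]=-10
halt.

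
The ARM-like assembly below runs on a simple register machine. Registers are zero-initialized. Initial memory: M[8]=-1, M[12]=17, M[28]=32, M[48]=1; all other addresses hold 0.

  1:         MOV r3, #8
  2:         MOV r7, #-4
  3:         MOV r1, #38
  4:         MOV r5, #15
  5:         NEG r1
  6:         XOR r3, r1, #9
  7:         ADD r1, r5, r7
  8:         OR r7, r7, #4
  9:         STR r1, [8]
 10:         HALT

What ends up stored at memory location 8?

after MOV r3, #8: r3=8
after MOV r7, #-4: r7=-4
after MOV r1, #38: r1=38
after MOV r5, #15: r5=15
after NEG r1: r1=-(38)=-38
after XOR r3, r1, #9: r3=(-38)^9=-45
after ADD r1, r5, r7: r1=15+(-4)=11
after OR r7, r7, #4: r7=(-4)|4=-4
STR r1, [8] → M[8]=11
halt.

11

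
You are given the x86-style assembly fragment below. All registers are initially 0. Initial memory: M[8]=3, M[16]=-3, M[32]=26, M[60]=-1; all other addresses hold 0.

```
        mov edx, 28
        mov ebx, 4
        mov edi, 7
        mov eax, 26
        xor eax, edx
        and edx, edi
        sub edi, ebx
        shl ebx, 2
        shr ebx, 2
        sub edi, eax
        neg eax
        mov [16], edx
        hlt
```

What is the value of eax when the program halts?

-6

edx=28
ebx=4
edi=7
eax=26
eax=26^28=6
edx=28&7=4
edi=7-4=3
ebx=4<<2=16
ebx=16>>2=4
edi=3-6=-3
eax=-(6)=-6
mov [16], edx → M[16]=4
halt.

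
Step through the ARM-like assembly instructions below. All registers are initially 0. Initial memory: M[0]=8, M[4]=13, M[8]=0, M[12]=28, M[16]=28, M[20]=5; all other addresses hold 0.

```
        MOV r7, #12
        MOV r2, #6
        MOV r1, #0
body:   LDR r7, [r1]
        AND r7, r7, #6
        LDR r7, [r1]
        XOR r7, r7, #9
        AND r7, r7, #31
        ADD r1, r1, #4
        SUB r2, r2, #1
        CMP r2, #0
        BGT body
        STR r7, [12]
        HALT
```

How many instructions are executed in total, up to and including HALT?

59

after MOV r7, #12: r7=12
after MOV r2, #6: r2=6
after MOV r1, #0: r1=0
after LDR r7, [r1]: r7=M[0]=8
after AND r7, r7, #6: r7=8&6=0
after LDR r7, [r1]: r7=M[0]=8
after XOR r7, r7, #9: r7=8^9=1
after AND r7, r7, #31: r7=1&31=1
after ADD r1, r1, #4: r1=0+4=4
after SUB r2, r2, #1: r2=6-1=5
CMP r2, #0  (cmp 5,0)
BGT body: taken
after LDR r7, [r1]: r7=M[4]=13
after AND r7, r7, #6: r7=13&6=4
after LDR r7, [r1]: r7=M[4]=13
after XOR r7, r7, #9: r7=13^9=4
after AND r7, r7, #31: r7=4&31=4
after ADD r1, r1, #4: r1=4+4=8
after SUB r2, r2, #1: r2=5-1=4
CMP r2, #0  (cmp 4,0)
BGT body: taken
after LDR r7, [r1]: r7=M[8]=0
after AND r7, r7, #6: r7=0&6=0
after LDR r7, [r1]: r7=M[8]=0
after XOR r7, r7, #9: r7=0^9=9
after AND r7, r7, #31: r7=9&31=9
after ADD r1, r1, #4: r1=8+4=12
after SUB r2, r2, #1: r2=4-1=3
CMP r2, #0  (cmp 3,0)
BGT body: taken
after LDR r7, [r1]: r7=M[12]=28
after AND r7, r7, #6: r7=28&6=4
after LDR r7, [r1]: r7=M[12]=28
after XOR r7, r7, #9: r7=28^9=21
after AND r7, r7, #31: r7=21&31=21
after ADD r1, r1, #4: r1=12+4=16
after SUB r2, r2, #1: r2=3-1=2
CMP r2, #0  (cmp 2,0)
BGT body: taken
after LDR r7, [r1]: r7=M[16]=28
after AND r7, r7, #6: r7=28&6=4
after LDR r7, [r1]: r7=M[16]=28
after XOR r7, r7, #9: r7=28^9=21
after AND r7, r7, #31: r7=21&31=21
after ADD r1, r1, #4: r1=16+4=20
after SUB r2, r2, #1: r2=2-1=1
CMP r2, #0  (cmp 1,0)
BGT body: taken
after LDR r7, [r1]: r7=M[20]=5
after AND r7, r7, #6: r7=5&6=4
after LDR r7, [r1]: r7=M[20]=5
after XOR r7, r7, #9: r7=5^9=12
after AND r7, r7, #31: r7=12&31=12
after ADD r1, r1, #4: r1=20+4=24
after SUB r2, r2, #1: r2=1-1=0
CMP r2, #0  (cmp 0,0)
BGT body: not taken
STR r7, [12] → M[12]=12
halt.
Total executed instructions: 59.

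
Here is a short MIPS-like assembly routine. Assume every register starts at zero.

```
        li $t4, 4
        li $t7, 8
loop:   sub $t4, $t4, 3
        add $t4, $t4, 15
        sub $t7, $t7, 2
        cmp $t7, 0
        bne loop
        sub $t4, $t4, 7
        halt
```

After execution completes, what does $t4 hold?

li $t4, 4 → $t4=4
li $t7, 8 → $t7=8
sub $t4, $t4, 3 → $t4=4-3=1
add $t4, $t4, 15 → $t4=1+15=16
sub $t7, $t7, 2 → $t7=8-2=6
cmp $t7, 0  (cmp 6,0)
bne loop: taken
sub $t4, $t4, 3 → $t4=16-3=13
add $t4, $t4, 15 → $t4=13+15=28
sub $t7, $t7, 2 → $t7=6-2=4
cmp $t7, 0  (cmp 4,0)
bne loop: taken
sub $t4, $t4, 3 → $t4=28-3=25
add $t4, $t4, 15 → $t4=25+15=40
sub $t7, $t7, 2 → $t7=4-2=2
cmp $t7, 0  (cmp 2,0)
bne loop: taken
sub $t4, $t4, 3 → $t4=40-3=37
add $t4, $t4, 15 → $t4=37+15=52
sub $t7, $t7, 2 → $t7=2-2=0
cmp $t7, 0  (cmp 0,0)
bne loop: not taken
sub $t4, $t4, 7 → $t4=52-7=45
halt.

45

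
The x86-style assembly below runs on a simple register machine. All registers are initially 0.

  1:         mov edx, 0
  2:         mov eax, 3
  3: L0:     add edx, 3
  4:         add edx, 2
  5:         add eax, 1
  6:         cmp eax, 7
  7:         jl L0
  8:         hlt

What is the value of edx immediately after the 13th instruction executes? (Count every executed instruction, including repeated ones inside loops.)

mov edx, 0 → edx=0
mov eax, 3 → eax=3
add edx, 3 → edx=0+3=3
add edx, 2 → edx=3+2=5
add eax, 1 → eax=3+1=4
cmp eax, 7  (cmp 4,7)
jl L0: taken
add edx, 3 → edx=5+3=8
add edx, 2 → edx=8+2=10
add eax, 1 → eax=4+1=5
cmp eax, 7  (cmp 5,7)
jl L0: taken
add edx, 3 → edx=10+3=13
After step 13: edx = 13.

13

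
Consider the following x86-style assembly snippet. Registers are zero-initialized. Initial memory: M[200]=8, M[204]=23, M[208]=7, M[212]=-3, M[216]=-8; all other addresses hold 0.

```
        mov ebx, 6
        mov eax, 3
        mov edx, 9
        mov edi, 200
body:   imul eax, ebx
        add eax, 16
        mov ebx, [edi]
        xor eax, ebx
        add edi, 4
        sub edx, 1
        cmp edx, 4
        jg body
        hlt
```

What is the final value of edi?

220

ebx=6
eax=3
edx=9
edi=200
eax=3*6=18
eax=18+16=34
ebx=M[200]=8
eax=34^8=42
edi=200+4=204
edx=9-1=8
cmp edx, 4  (cmp 8,4)
jg body: taken
eax=42*8=336
eax=336+16=352
ebx=M[204]=23
eax=352^23=375
edi=204+4=208
edx=8-1=7
cmp edx, 4  (cmp 7,4)
jg body: taken
eax=375*23=8625
eax=8625+16=8641
ebx=M[208]=7
eax=8641^7=8646
edi=208+4=212
edx=7-1=6
cmp edx, 4  (cmp 6,4)
jg body: taken
eax=8646*7=60522
eax=60522+16=60538
ebx=M[212]=-3
eax=60538^(-3)=-60537
edi=212+4=216
edx=6-1=5
cmp edx, 4  (cmp 5,4)
jg body: taken
eax=(-60537)*(-3)=181611
eax=181611+16=181627
ebx=M[216]=-8
eax=181627^(-8)=-181629
edi=216+4=220
edx=5-1=4
cmp edx, 4  (cmp 4,4)
jg body: not taken
halt.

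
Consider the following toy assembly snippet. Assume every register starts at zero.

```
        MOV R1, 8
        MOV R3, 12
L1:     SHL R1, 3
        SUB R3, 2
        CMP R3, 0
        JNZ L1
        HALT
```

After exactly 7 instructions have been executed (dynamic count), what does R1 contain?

after MOV R1, 8: R1=8
after MOV R3, 12: R3=12
after SHL R1, 3: R1=8<<3=64
after SUB R3, 2: R3=12-2=10
CMP R3, 0  (cmp 10,0)
JNZ L1: taken
after SHL R1, 3: R1=64<<3=512
After step 7: R1 = 512.

512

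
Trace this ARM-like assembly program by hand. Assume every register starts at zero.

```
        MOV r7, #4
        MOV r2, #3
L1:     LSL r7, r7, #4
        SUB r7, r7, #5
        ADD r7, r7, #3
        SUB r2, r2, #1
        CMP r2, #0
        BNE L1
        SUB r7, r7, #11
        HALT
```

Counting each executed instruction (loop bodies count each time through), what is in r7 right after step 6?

after MOV r7, #4: r7=4
after MOV r2, #3: r2=3
after LSL r7, r7, #4: r7=4<<4=64
after SUB r7, r7, #5: r7=64-5=59
after ADD r7, r7, #3: r7=59+3=62
after SUB r2, r2, #1: r2=3-1=2
After step 6: r7 = 62.

62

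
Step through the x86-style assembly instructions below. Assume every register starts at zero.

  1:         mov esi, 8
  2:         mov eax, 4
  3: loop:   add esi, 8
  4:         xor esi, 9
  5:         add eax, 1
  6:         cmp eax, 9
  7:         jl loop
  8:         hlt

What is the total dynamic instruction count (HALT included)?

28

after mov esi, 8: esi=8
after mov eax, 4: eax=4
after add esi, 8: esi=8+8=16
after xor esi, 9: esi=16^9=25
after add eax, 1: eax=4+1=5
cmp eax, 9  (cmp 5,9)
jl loop: taken
after add esi, 8: esi=25+8=33
after xor esi, 9: esi=33^9=40
after add eax, 1: eax=5+1=6
cmp eax, 9  (cmp 6,9)
jl loop: taken
after add esi, 8: esi=40+8=48
after xor esi, 9: esi=48^9=57
after add eax, 1: eax=6+1=7
cmp eax, 9  (cmp 7,9)
jl loop: taken
after add esi, 8: esi=57+8=65
after xor esi, 9: esi=65^9=72
after add eax, 1: eax=7+1=8
cmp eax, 9  (cmp 8,9)
jl loop: taken
after add esi, 8: esi=72+8=80
after xor esi, 9: esi=80^9=89
after add eax, 1: eax=8+1=9
cmp eax, 9  (cmp 9,9)
jl loop: not taken
halt.
Total executed instructions: 28.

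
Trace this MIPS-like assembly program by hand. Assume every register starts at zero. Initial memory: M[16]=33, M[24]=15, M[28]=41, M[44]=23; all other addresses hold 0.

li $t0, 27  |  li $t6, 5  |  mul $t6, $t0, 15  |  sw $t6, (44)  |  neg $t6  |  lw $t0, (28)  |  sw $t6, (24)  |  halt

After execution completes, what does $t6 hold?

li $t0, 27 → $t0=27
li $t6, 5 → $t6=5
mul $t6, $t0, 15 → $t6=27*15=405
sw $t6, (44) → M[44]=405
neg $t6 → $t6=-(405)=-405
lw $t0, (28) → $t0=M[28]=41
sw $t6, (24) → M[24]=-405
halt.

-405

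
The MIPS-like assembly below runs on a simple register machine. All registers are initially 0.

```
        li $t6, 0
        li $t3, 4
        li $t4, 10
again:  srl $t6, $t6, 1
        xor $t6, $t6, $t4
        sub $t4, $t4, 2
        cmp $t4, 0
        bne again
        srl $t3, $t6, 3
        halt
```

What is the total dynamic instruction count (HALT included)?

after li $t6, 0: $t6=0
after li $t3, 4: $t3=4
after li $t4, 10: $t4=10
after srl $t6, $t6, 1: $t6=0>>1=0
after xor $t6, $t6, $t4: $t6=0^10=10
after sub $t4, $t4, 2: $t4=10-2=8
cmp $t4, 0  (cmp 8,0)
bne again: taken
after srl $t6, $t6, 1: $t6=10>>1=5
after xor $t6, $t6, $t4: $t6=5^8=13
after sub $t4, $t4, 2: $t4=8-2=6
cmp $t4, 0  (cmp 6,0)
bne again: taken
after srl $t6, $t6, 1: $t6=13>>1=6
after xor $t6, $t6, $t4: $t6=6^6=0
after sub $t4, $t4, 2: $t4=6-2=4
cmp $t4, 0  (cmp 4,0)
bne again: taken
after srl $t6, $t6, 1: $t6=0>>1=0
after xor $t6, $t6, $t4: $t6=0^4=4
after sub $t4, $t4, 2: $t4=4-2=2
cmp $t4, 0  (cmp 2,0)
bne again: taken
after srl $t6, $t6, 1: $t6=4>>1=2
after xor $t6, $t6, $t4: $t6=2^2=0
after sub $t4, $t4, 2: $t4=2-2=0
cmp $t4, 0  (cmp 0,0)
bne again: not taken
after srl $t3, $t6, 3: $t3=0>>3=0
halt.
Total executed instructions: 30.

30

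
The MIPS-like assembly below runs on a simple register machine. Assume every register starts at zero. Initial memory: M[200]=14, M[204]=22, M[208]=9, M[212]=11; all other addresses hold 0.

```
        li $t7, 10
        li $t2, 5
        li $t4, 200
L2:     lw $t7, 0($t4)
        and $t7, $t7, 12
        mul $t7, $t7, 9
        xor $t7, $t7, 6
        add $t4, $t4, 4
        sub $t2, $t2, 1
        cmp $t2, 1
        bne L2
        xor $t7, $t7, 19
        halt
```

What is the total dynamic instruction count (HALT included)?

after li $t7, 10: $t7=10
after li $t2, 5: $t2=5
after li $t4, 200: $t4=200
after lw $t7, 0($t4): $t7=M[200]=14
after and $t7, $t7, 12: $t7=14&12=12
after mul $t7, $t7, 9: $t7=12*9=108
after xor $t7, $t7, 6: $t7=108^6=106
after add $t4, $t4, 4: $t4=200+4=204
after sub $t2, $t2, 1: $t2=5-1=4
cmp $t2, 1  (cmp 4,1)
bne L2: taken
after lw $t7, 0($t4): $t7=M[204]=22
after and $t7, $t7, 12: $t7=22&12=4
after mul $t7, $t7, 9: $t7=4*9=36
after xor $t7, $t7, 6: $t7=36^6=34
after add $t4, $t4, 4: $t4=204+4=208
after sub $t2, $t2, 1: $t2=4-1=3
cmp $t2, 1  (cmp 3,1)
bne L2: taken
after lw $t7, 0($t4): $t7=M[208]=9
after and $t7, $t7, 12: $t7=9&12=8
after mul $t7, $t7, 9: $t7=8*9=72
after xor $t7, $t7, 6: $t7=72^6=78
after add $t4, $t4, 4: $t4=208+4=212
after sub $t2, $t2, 1: $t2=3-1=2
cmp $t2, 1  (cmp 2,1)
bne L2: taken
after lw $t7, 0($t4): $t7=M[212]=11
after and $t7, $t7, 12: $t7=11&12=8
after mul $t7, $t7, 9: $t7=8*9=72
after xor $t7, $t7, 6: $t7=72^6=78
after add $t4, $t4, 4: $t4=212+4=216
after sub $t2, $t2, 1: $t2=2-1=1
cmp $t2, 1  (cmp 1,1)
bne L2: not taken
after xor $t7, $t7, 19: $t7=78^19=93
halt.
Total executed instructions: 37.

37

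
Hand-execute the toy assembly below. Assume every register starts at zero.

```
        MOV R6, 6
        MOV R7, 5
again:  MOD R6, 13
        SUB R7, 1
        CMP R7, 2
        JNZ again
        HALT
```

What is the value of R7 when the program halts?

R6=6
R7=5
R6=6%13=6
R7=5-1=4
CMP R7, 2  (cmp 4,2)
JNZ again: taken
R6=6%13=6
R7=4-1=3
CMP R7, 2  (cmp 3,2)
JNZ again: taken
R6=6%13=6
R7=3-1=2
CMP R7, 2  (cmp 2,2)
JNZ again: not taken
halt.

2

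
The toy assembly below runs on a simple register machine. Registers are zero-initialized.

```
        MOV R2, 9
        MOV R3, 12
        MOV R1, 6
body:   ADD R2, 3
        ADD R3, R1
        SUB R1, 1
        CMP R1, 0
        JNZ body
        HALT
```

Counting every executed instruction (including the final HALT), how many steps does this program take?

R2=9
R3=12
R1=6
R2=9+3=12
R3=12+6=18
R1=6-1=5
CMP R1, 0  (cmp 5,0)
JNZ body: taken
R2=12+3=15
R3=18+5=23
R1=5-1=4
CMP R1, 0  (cmp 4,0)
JNZ body: taken
R2=15+3=18
R3=23+4=27
R1=4-1=3
CMP R1, 0  (cmp 3,0)
JNZ body: taken
R2=18+3=21
R3=27+3=30
R1=3-1=2
CMP R1, 0  (cmp 2,0)
JNZ body: taken
R2=21+3=24
R3=30+2=32
R1=2-1=1
CMP R1, 0  (cmp 1,0)
JNZ body: taken
R2=24+3=27
R3=32+1=33
R1=1-1=0
CMP R1, 0  (cmp 0,0)
JNZ body: not taken
halt.
Total executed instructions: 34.

34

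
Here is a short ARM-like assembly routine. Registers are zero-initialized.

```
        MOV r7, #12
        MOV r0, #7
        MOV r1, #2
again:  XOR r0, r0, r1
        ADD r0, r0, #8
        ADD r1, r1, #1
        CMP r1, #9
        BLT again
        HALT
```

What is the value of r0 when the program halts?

r7=12
r0=7
r1=2
r0=7^2=5
r0=5+8=13
r1=2+1=3
CMP r1, #9  (cmp 3,9)
BLT again: taken
r0=13^3=14
r0=14+8=22
r1=3+1=4
CMP r1, #9  (cmp 4,9)
BLT again: taken
r0=22^4=18
r0=18+8=26
r1=4+1=5
CMP r1, #9  (cmp 5,9)
BLT again: taken
r0=26^5=31
r0=31+8=39
r1=5+1=6
CMP r1, #9  (cmp 6,9)
BLT again: taken
r0=39^6=33
r0=33+8=41
r1=6+1=7
CMP r1, #9  (cmp 7,9)
BLT again: taken
r0=41^7=46
r0=46+8=54
r1=7+1=8
CMP r1, #9  (cmp 8,9)
BLT again: taken
r0=54^8=62
r0=62+8=70
r1=8+1=9
CMP r1, #9  (cmp 9,9)
BLT again: not taken
halt.

70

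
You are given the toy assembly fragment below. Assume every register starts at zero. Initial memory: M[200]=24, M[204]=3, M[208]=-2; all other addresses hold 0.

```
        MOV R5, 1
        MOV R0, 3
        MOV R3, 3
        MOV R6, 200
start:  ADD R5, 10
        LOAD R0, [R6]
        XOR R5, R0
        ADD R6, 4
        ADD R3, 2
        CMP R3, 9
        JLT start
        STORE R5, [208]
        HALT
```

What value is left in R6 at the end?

212

after MOV R5, 1: R5=1
after MOV R0, 3: R0=3
after MOV R3, 3: R3=3
after MOV R6, 200: R6=200
after ADD R5, 10: R5=1+10=11
after LOAD R0, [R6]: R0=M[200]=24
after XOR R5, R0: R5=11^24=19
after ADD R6, 4: R6=200+4=204
after ADD R3, 2: R3=3+2=5
CMP R3, 9  (cmp 5,9)
JLT start: taken
after ADD R5, 10: R5=19+10=29
after LOAD R0, [R6]: R0=M[204]=3
after XOR R5, R0: R5=29^3=30
after ADD R6, 4: R6=204+4=208
after ADD R3, 2: R3=5+2=7
CMP R3, 9  (cmp 7,9)
JLT start: taken
after ADD R5, 10: R5=30+10=40
after LOAD R0, [R6]: R0=M[208]=-2
after XOR R5, R0: R5=40^(-2)=-42
after ADD R6, 4: R6=208+4=212
after ADD R3, 2: R3=7+2=9
CMP R3, 9  (cmp 9,9)
JLT start: not taken
STORE R5, [208] → M[208]=-42
halt.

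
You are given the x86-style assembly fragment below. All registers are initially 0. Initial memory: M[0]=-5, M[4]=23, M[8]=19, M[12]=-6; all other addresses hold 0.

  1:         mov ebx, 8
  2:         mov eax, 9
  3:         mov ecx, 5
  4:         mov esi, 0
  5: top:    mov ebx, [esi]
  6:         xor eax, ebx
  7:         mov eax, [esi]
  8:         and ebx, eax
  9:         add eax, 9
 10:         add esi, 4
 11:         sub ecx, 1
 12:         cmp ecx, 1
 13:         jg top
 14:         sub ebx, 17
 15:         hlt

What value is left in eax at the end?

3

after mov ebx, 8: ebx=8
after mov eax, 9: eax=9
after mov ecx, 5: ecx=5
after mov esi, 0: esi=0
after mov ebx, [esi]: ebx=M[0]=-5
after xor eax, ebx: eax=9^(-5)=-14
after mov eax, [esi]: eax=M[0]=-5
after and ebx, eax: ebx=(-5)&(-5)=-5
after add eax, 9: eax=(-5)+9=4
after add esi, 4: esi=0+4=4
after sub ecx, 1: ecx=5-1=4
cmp ecx, 1  (cmp 4,1)
jg top: taken
after mov ebx, [esi]: ebx=M[4]=23
after xor eax, ebx: eax=4^23=19
after mov eax, [esi]: eax=M[4]=23
after and ebx, eax: ebx=23&23=23
after add eax, 9: eax=23+9=32
after add esi, 4: esi=4+4=8
after sub ecx, 1: ecx=4-1=3
cmp ecx, 1  (cmp 3,1)
jg top: taken
after mov ebx, [esi]: ebx=M[8]=19
after xor eax, ebx: eax=32^19=51
after mov eax, [esi]: eax=M[8]=19
after and ebx, eax: ebx=19&19=19
after add eax, 9: eax=19+9=28
after add esi, 4: esi=8+4=12
after sub ecx, 1: ecx=3-1=2
cmp ecx, 1  (cmp 2,1)
jg top: taken
after mov ebx, [esi]: ebx=M[12]=-6
after xor eax, ebx: eax=28^(-6)=-26
after mov eax, [esi]: eax=M[12]=-6
after and ebx, eax: ebx=(-6)&(-6)=-6
after add eax, 9: eax=(-6)+9=3
after add esi, 4: esi=12+4=16
after sub ecx, 1: ecx=2-1=1
cmp ecx, 1  (cmp 1,1)
jg top: not taken
after sub ebx, 17: ebx=(-6)-17=-23
halt.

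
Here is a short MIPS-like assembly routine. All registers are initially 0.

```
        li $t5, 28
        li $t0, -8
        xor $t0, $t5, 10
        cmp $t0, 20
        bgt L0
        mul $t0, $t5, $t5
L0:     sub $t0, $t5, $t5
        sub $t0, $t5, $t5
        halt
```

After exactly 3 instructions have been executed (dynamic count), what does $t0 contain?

$t5=28
$t0=-8
$t0=28^10=22
After step 3: $t0 = 22.

22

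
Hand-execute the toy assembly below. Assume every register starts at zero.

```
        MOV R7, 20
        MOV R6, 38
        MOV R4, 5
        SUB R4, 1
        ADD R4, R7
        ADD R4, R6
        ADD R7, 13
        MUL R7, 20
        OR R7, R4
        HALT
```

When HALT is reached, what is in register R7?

702

MOV R7, 20 → R7=20
MOV R6, 38 → R6=38
MOV R4, 5 → R4=5
SUB R4, 1 → R4=5-1=4
ADD R4, R7 → R4=4+20=24
ADD R4, R6 → R4=24+38=62
ADD R7, 13 → R7=20+13=33
MUL R7, 20 → R7=33*20=660
OR R7, R4 → R7=660|62=702
halt.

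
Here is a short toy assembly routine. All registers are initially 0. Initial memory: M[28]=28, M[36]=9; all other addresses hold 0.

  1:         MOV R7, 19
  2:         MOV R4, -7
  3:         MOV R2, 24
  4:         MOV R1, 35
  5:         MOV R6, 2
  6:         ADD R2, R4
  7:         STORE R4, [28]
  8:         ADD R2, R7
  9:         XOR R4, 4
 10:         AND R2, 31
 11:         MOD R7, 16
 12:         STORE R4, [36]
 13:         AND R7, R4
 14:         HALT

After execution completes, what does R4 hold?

-3

R7=19
R4=-7
R2=24
R1=35
R6=2
R2=24+(-7)=17
STORE R4, [28] → M[28]=-7
R2=17+19=36
R4=(-7)^4=-3
R2=36&31=4
R7=19%16=3
STORE R4, [36] → M[36]=-3
R7=3&(-3)=1
halt.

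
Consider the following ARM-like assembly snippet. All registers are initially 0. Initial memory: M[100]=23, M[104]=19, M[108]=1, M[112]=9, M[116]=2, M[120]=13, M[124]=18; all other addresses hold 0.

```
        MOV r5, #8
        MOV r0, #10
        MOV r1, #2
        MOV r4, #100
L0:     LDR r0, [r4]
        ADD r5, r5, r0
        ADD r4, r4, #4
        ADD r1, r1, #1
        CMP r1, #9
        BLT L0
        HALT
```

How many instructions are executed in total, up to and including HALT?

47

after MOV r5, #8: r5=8
after MOV r0, #10: r0=10
after MOV r1, #2: r1=2
after MOV r4, #100: r4=100
after LDR r0, [r4]: r0=M[100]=23
after ADD r5, r5, r0: r5=8+23=31
after ADD r4, r4, #4: r4=100+4=104
after ADD r1, r1, #1: r1=2+1=3
CMP r1, #9  (cmp 3,9)
BLT L0: taken
after LDR r0, [r4]: r0=M[104]=19
after ADD r5, r5, r0: r5=31+19=50
after ADD r4, r4, #4: r4=104+4=108
after ADD r1, r1, #1: r1=3+1=4
CMP r1, #9  (cmp 4,9)
BLT L0: taken
after LDR r0, [r4]: r0=M[108]=1
after ADD r5, r5, r0: r5=50+1=51
after ADD r4, r4, #4: r4=108+4=112
after ADD r1, r1, #1: r1=4+1=5
CMP r1, #9  (cmp 5,9)
BLT L0: taken
after LDR r0, [r4]: r0=M[112]=9
after ADD r5, r5, r0: r5=51+9=60
after ADD r4, r4, #4: r4=112+4=116
after ADD r1, r1, #1: r1=5+1=6
CMP r1, #9  (cmp 6,9)
BLT L0: taken
after LDR r0, [r4]: r0=M[116]=2
after ADD r5, r5, r0: r5=60+2=62
after ADD r4, r4, #4: r4=116+4=120
after ADD r1, r1, #1: r1=6+1=7
CMP r1, #9  (cmp 7,9)
BLT L0: taken
after LDR r0, [r4]: r0=M[120]=13
after ADD r5, r5, r0: r5=62+13=75
after ADD r4, r4, #4: r4=120+4=124
after ADD r1, r1, #1: r1=7+1=8
CMP r1, #9  (cmp 8,9)
BLT L0: taken
after LDR r0, [r4]: r0=M[124]=18
after ADD r5, r5, r0: r5=75+18=93
after ADD r4, r4, #4: r4=124+4=128
after ADD r1, r1, #1: r1=8+1=9
CMP r1, #9  (cmp 9,9)
BLT L0: not taken
halt.
Total executed instructions: 47.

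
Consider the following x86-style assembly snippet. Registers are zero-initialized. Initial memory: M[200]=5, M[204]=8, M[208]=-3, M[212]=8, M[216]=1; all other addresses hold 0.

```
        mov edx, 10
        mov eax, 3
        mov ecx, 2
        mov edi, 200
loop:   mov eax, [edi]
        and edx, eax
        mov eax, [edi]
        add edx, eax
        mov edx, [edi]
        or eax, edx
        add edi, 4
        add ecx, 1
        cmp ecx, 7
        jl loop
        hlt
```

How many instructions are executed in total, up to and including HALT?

after mov edx, 10: edx=10
after mov eax, 3: eax=3
after mov ecx, 2: ecx=2
after mov edi, 200: edi=200
after mov eax, [edi]: eax=M[200]=5
after and edx, eax: edx=10&5=0
after mov eax, [edi]: eax=M[200]=5
after add edx, eax: edx=0+5=5
after mov edx, [edi]: edx=M[200]=5
after or eax, edx: eax=5|5=5
after add edi, 4: edi=200+4=204
after add ecx, 1: ecx=2+1=3
cmp ecx, 7  (cmp 3,7)
jl loop: taken
after mov eax, [edi]: eax=M[204]=8
after and edx, eax: edx=5&8=0
after mov eax, [edi]: eax=M[204]=8
after add edx, eax: edx=0+8=8
after mov edx, [edi]: edx=M[204]=8
after or eax, edx: eax=8|8=8
after add edi, 4: edi=204+4=208
after add ecx, 1: ecx=3+1=4
cmp ecx, 7  (cmp 4,7)
jl loop: taken
after mov eax, [edi]: eax=M[208]=-3
after and edx, eax: edx=8&(-3)=8
after mov eax, [edi]: eax=M[208]=-3
after add edx, eax: edx=8+(-3)=5
after mov edx, [edi]: edx=M[208]=-3
after or eax, edx: eax=(-3)|(-3)=-3
after add edi, 4: edi=208+4=212
after add ecx, 1: ecx=4+1=5
cmp ecx, 7  (cmp 5,7)
jl loop: taken
after mov eax, [edi]: eax=M[212]=8
after and edx, eax: edx=(-3)&8=8
after mov eax, [edi]: eax=M[212]=8
after add edx, eax: edx=8+8=16
after mov edx, [edi]: edx=M[212]=8
after or eax, edx: eax=8|8=8
after add edi, 4: edi=212+4=216
after add ecx, 1: ecx=5+1=6
cmp ecx, 7  (cmp 6,7)
jl loop: taken
after mov eax, [edi]: eax=M[216]=1
after and edx, eax: edx=8&1=0
after mov eax, [edi]: eax=M[216]=1
after add edx, eax: edx=0+1=1
after mov edx, [edi]: edx=M[216]=1
after or eax, edx: eax=1|1=1
after add edi, 4: edi=216+4=220
after add ecx, 1: ecx=6+1=7
cmp ecx, 7  (cmp 7,7)
jl loop: not taken
halt.
Total executed instructions: 55.

55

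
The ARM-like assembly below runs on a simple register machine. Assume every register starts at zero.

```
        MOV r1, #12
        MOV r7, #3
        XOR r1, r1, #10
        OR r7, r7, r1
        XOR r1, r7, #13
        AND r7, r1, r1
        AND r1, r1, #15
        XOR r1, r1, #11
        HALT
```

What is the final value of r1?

after MOV r1, #12: r1=12
after MOV r7, #3: r7=3
after XOR r1, r1, #10: r1=12^10=6
after OR r7, r7, r1: r7=3|6=7
after XOR r1, r7, #13: r1=7^13=10
after AND r7, r1, r1: r7=10&10=10
after AND r1, r1, #15: r1=10&15=10
after XOR r1, r1, #11: r1=10^11=1
halt.

1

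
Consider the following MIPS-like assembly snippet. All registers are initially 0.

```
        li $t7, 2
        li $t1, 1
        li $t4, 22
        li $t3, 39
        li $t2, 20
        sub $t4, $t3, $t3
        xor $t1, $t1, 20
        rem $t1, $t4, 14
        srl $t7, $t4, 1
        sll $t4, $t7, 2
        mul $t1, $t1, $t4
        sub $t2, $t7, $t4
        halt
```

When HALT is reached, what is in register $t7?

0

after li $t7, 2: $t7=2
after li $t1, 1: $t1=1
after li $t4, 22: $t4=22
after li $t3, 39: $t3=39
after li $t2, 20: $t2=20
after sub $t4, $t3, $t3: $t4=39-39=0
after xor $t1, $t1, 20: $t1=1^20=21
after rem $t1, $t4, 14: $t1=0%14=0
after srl $t7, $t4, 1: $t7=0>>1=0
after sll $t4, $t7, 2: $t4=0<<2=0
after mul $t1, $t1, $t4: $t1=0*0=0
after sub $t2, $t7, $t4: $t2=0-0=0
halt.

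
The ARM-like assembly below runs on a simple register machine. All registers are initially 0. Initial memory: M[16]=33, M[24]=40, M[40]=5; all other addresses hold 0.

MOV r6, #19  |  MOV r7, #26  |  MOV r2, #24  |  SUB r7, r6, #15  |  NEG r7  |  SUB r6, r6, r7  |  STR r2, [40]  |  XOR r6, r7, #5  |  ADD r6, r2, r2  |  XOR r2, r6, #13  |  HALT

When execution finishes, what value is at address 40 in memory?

24

r6=19
r7=26
r2=24
r7=19-15=4
r7=-(4)=-4
r6=19-(-4)=23
STR r2, [40] → M[40]=24
r6=(-4)^5=-7
r6=24+24=48
r2=48^13=61
halt.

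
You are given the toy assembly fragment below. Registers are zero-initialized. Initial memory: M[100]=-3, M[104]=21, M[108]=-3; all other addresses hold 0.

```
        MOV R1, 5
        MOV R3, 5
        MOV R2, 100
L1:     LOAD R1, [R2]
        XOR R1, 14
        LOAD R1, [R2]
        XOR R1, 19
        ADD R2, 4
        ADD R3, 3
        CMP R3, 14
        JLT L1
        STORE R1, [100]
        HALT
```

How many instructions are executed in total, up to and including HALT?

MOV R1, 5 → R1=5
MOV R3, 5 → R3=5
MOV R2, 100 → R2=100
LOAD R1, [R2] → R1=M[100]=-3
XOR R1, 14 → R1=(-3)^14=-13
LOAD R1, [R2] → R1=M[100]=-3
XOR R1, 19 → R1=(-3)^19=-18
ADD R2, 4 → R2=100+4=104
ADD R3, 3 → R3=5+3=8
CMP R3, 14  (cmp 8,14)
JLT L1: taken
LOAD R1, [R2] → R1=M[104]=21
XOR R1, 14 → R1=21^14=27
LOAD R1, [R2] → R1=M[104]=21
XOR R1, 19 → R1=21^19=6
ADD R2, 4 → R2=104+4=108
ADD R3, 3 → R3=8+3=11
CMP R3, 14  (cmp 11,14)
JLT L1: taken
LOAD R1, [R2] → R1=M[108]=-3
XOR R1, 14 → R1=(-3)^14=-13
LOAD R1, [R2] → R1=M[108]=-3
XOR R1, 19 → R1=(-3)^19=-18
ADD R2, 4 → R2=108+4=112
ADD R3, 3 → R3=11+3=14
CMP R3, 14  (cmp 14,14)
JLT L1: not taken
STORE R1, [100] → M[100]=-18
halt.
Total executed instructions: 29.

29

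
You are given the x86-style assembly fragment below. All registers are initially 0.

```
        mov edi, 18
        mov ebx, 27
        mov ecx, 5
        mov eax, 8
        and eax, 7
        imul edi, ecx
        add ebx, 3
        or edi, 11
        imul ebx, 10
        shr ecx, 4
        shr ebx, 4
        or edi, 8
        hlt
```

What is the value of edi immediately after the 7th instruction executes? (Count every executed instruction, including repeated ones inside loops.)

90

mov edi, 18 → edi=18
mov ebx, 27 → ebx=27
mov ecx, 5 → ecx=5
mov eax, 8 → eax=8
and eax, 7 → eax=8&7=0
imul edi, ecx → edi=18*5=90
add ebx, 3 → ebx=27+3=30
After step 7: edi = 90.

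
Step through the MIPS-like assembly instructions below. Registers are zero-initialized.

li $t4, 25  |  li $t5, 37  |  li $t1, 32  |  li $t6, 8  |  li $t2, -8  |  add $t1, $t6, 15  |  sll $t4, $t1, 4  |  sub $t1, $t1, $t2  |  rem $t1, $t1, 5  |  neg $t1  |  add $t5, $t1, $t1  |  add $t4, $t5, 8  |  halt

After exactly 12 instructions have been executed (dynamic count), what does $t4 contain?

$t4=25
$t5=37
$t1=32
$t6=8
$t2=-8
$t1=8+15=23
$t4=23<<4=368
$t1=23-(-8)=31
$t1=31%5=1
$t1=-(1)=-1
$t5=(-1)+(-1)=-2
$t4=(-2)+8=6
After step 12: $t4 = 6.

6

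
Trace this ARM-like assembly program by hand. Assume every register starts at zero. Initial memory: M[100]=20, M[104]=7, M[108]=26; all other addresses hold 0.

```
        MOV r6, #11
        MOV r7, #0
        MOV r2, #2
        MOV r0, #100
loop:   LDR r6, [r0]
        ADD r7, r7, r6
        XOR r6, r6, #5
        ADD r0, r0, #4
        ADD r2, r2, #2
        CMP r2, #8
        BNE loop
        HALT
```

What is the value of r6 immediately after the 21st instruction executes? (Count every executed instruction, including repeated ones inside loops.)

31

MOV r6, #11 → r6=11
MOV r7, #0 → r7=0
MOV r2, #2 → r2=2
MOV r0, #100 → r0=100
LDR r6, [r0] → r6=M[100]=20
ADD r7, r7, r6 → r7=0+20=20
XOR r6, r6, #5 → r6=20^5=17
ADD r0, r0, #4 → r0=100+4=104
ADD r2, r2, #2 → r2=2+2=4
CMP r2, #8  (cmp 4,8)
BNE loop: taken
LDR r6, [r0] → r6=M[104]=7
ADD r7, r7, r6 → r7=20+7=27
XOR r6, r6, #5 → r6=7^5=2
ADD r0, r0, #4 → r0=104+4=108
ADD r2, r2, #2 → r2=4+2=6
CMP r2, #8  (cmp 6,8)
BNE loop: taken
LDR r6, [r0] → r6=M[108]=26
ADD r7, r7, r6 → r7=27+26=53
XOR r6, r6, #5 → r6=26^5=31
After step 21: r6 = 31.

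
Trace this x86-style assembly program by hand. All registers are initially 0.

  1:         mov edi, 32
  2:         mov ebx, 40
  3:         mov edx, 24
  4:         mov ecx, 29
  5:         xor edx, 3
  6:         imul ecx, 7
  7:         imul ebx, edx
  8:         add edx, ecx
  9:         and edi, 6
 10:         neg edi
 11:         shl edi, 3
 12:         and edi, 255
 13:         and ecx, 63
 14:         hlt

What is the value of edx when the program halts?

edi=32
ebx=40
edx=24
ecx=29
edx=24^3=27
ecx=29*7=203
ebx=40*27=1080
edx=27+203=230
edi=32&6=0
edi=-(0)=0
edi=0<<3=0
edi=0&255=0
ecx=203&63=11
halt.

230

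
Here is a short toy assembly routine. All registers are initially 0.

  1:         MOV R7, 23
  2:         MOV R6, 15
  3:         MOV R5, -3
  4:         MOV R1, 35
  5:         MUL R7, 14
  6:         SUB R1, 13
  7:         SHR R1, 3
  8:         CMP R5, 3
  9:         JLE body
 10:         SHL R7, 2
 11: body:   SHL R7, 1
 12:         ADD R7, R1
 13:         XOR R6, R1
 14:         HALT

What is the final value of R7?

646

MOV R7, 23 → R7=23
MOV R6, 15 → R6=15
MOV R5, -3 → R5=-3
MOV R1, 35 → R1=35
MUL R7, 14 → R7=23*14=322
SUB R1, 13 → R1=35-13=22
SHR R1, 3 → R1=22>>3=2
CMP R5, 3  (cmp -3,3)
JLE body: taken
SHL R7, 1 → R7=322<<1=644
ADD R7, R1 → R7=644+2=646
XOR R6, R1 → R6=15^2=13
halt.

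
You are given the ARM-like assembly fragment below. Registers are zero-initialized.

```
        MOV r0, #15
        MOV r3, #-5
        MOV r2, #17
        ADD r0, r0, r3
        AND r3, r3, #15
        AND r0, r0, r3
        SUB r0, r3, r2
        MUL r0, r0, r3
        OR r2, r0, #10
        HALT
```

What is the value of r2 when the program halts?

r0=15
r3=-5
r2=17
r0=15+(-5)=10
r3=(-5)&15=11
r0=10&11=10
r0=11-17=-6
r0=(-6)*11=-66
r2=(-66)|10=-66
halt.

-66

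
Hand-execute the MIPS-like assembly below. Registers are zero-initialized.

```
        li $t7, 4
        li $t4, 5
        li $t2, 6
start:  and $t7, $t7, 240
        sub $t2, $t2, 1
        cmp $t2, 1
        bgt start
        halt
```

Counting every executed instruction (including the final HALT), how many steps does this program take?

li $t7, 4 → $t7=4
li $t4, 5 → $t4=5
li $t2, 6 → $t2=6
and $t7, $t7, 240 → $t7=4&240=0
sub $t2, $t2, 1 → $t2=6-1=5
cmp $t2, 1  (cmp 5,1)
bgt start: taken
and $t7, $t7, 240 → $t7=0&240=0
sub $t2, $t2, 1 → $t2=5-1=4
cmp $t2, 1  (cmp 4,1)
bgt start: taken
and $t7, $t7, 240 → $t7=0&240=0
sub $t2, $t2, 1 → $t2=4-1=3
cmp $t2, 1  (cmp 3,1)
bgt start: taken
and $t7, $t7, 240 → $t7=0&240=0
sub $t2, $t2, 1 → $t2=3-1=2
cmp $t2, 1  (cmp 2,1)
bgt start: taken
and $t7, $t7, 240 → $t7=0&240=0
sub $t2, $t2, 1 → $t2=2-1=1
cmp $t2, 1  (cmp 1,1)
bgt start: not taken
halt.
Total executed instructions: 24.

24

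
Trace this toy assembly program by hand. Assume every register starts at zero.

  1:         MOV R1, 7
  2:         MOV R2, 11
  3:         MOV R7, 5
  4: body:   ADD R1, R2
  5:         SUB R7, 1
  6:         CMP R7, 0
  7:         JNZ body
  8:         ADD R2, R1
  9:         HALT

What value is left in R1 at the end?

62

after MOV R1, 7: R1=7
after MOV R2, 11: R2=11
after MOV R7, 5: R7=5
after ADD R1, R2: R1=7+11=18
after SUB R7, 1: R7=5-1=4
CMP R7, 0  (cmp 4,0)
JNZ body: taken
after ADD R1, R2: R1=18+11=29
after SUB R7, 1: R7=4-1=3
CMP R7, 0  (cmp 3,0)
JNZ body: taken
after ADD R1, R2: R1=29+11=40
after SUB R7, 1: R7=3-1=2
CMP R7, 0  (cmp 2,0)
JNZ body: taken
after ADD R1, R2: R1=40+11=51
after SUB R7, 1: R7=2-1=1
CMP R7, 0  (cmp 1,0)
JNZ body: taken
after ADD R1, R2: R1=51+11=62
after SUB R7, 1: R7=1-1=0
CMP R7, 0  (cmp 0,0)
JNZ body: not taken
after ADD R2, R1: R2=11+62=73
halt.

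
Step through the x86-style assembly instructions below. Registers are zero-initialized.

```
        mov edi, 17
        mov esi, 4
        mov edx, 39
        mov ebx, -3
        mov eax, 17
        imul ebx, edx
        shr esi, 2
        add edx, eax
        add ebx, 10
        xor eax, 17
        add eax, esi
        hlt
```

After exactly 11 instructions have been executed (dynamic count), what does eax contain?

1

mov edi, 17 → edi=17
mov esi, 4 → esi=4
mov edx, 39 → edx=39
mov ebx, -3 → ebx=-3
mov eax, 17 → eax=17
imul ebx, edx → ebx=(-3)*39=-117
shr esi, 2 → esi=4>>2=1
add edx, eax → edx=39+17=56
add ebx, 10 → ebx=(-117)+10=-107
xor eax, 17 → eax=17^17=0
add eax, esi → eax=0+1=1
After step 11: eax = 1.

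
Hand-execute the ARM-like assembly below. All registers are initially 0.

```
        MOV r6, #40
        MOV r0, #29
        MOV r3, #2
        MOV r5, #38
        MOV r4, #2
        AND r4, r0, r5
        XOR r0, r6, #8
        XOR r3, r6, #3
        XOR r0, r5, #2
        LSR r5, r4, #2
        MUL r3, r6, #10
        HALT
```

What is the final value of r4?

after MOV r6, #40: r6=40
after MOV r0, #29: r0=29
after MOV r3, #2: r3=2
after MOV r5, #38: r5=38
after MOV r4, #2: r4=2
after AND r4, r0, r5: r4=29&38=4
after XOR r0, r6, #8: r0=40^8=32
after XOR r3, r6, #3: r3=40^3=43
after XOR r0, r5, #2: r0=38^2=36
after LSR r5, r4, #2: r5=4>>2=1
after MUL r3, r6, #10: r3=40*10=400
halt.

4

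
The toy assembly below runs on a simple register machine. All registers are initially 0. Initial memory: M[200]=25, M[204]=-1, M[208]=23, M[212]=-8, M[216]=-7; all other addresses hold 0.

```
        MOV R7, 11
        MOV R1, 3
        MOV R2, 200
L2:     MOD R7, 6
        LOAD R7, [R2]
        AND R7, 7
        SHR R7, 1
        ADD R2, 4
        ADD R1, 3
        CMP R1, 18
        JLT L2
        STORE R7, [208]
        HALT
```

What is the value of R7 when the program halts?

0

after MOV R7, 11: R7=11
after MOV R1, 3: R1=3
after MOV R2, 200: R2=200
after MOD R7, 6: R7=11%6=5
after LOAD R7, [R2]: R7=M[200]=25
after AND R7, 7: R7=25&7=1
after SHR R7, 1: R7=1>>1=0
after ADD R2, 4: R2=200+4=204
after ADD R1, 3: R1=3+3=6
CMP R1, 18  (cmp 6,18)
JLT L2: taken
after MOD R7, 6: R7=0%6=0
after LOAD R7, [R2]: R7=M[204]=-1
after AND R7, 7: R7=(-1)&7=7
after SHR R7, 1: R7=7>>1=3
after ADD R2, 4: R2=204+4=208
after ADD R1, 3: R1=6+3=9
CMP R1, 18  (cmp 9,18)
JLT L2: taken
after MOD R7, 6: R7=3%6=3
after LOAD R7, [R2]: R7=M[208]=23
after AND R7, 7: R7=23&7=7
after SHR R7, 1: R7=7>>1=3
after ADD R2, 4: R2=208+4=212
after ADD R1, 3: R1=9+3=12
CMP R1, 18  (cmp 12,18)
JLT L2: taken
after MOD R7, 6: R7=3%6=3
after LOAD R7, [R2]: R7=M[212]=-8
after AND R7, 7: R7=(-8)&7=0
after SHR R7, 1: R7=0>>1=0
after ADD R2, 4: R2=212+4=216
after ADD R1, 3: R1=12+3=15
CMP R1, 18  (cmp 15,18)
JLT L2: taken
after MOD R7, 6: R7=0%6=0
after LOAD R7, [R2]: R7=M[216]=-7
after AND R7, 7: R7=(-7)&7=1
after SHR R7, 1: R7=1>>1=0
after ADD R2, 4: R2=216+4=220
after ADD R1, 3: R1=15+3=18
CMP R1, 18  (cmp 18,18)
JLT L2: not taken
STORE R7, [208] → M[208]=0
halt.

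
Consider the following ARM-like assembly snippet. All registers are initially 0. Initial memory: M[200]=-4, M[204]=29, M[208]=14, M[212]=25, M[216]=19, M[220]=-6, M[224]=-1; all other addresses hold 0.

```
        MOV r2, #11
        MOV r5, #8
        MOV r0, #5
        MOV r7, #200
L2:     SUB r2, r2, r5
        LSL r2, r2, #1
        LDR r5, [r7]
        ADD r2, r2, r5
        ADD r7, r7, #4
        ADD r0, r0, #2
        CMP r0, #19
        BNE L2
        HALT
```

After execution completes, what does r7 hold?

MOV r2, #11 → r2=11
MOV r5, #8 → r5=8
MOV r0, #5 → r0=5
MOV r7, #200 → r7=200
SUB r2, r2, r5 → r2=11-8=3
LSL r2, r2, #1 → r2=3<<1=6
LDR r5, [r7] → r5=M[200]=-4
ADD r2, r2, r5 → r2=6+(-4)=2
ADD r7, r7, #4 → r7=200+4=204
ADD r0, r0, #2 → r0=5+2=7
CMP r0, #19  (cmp 7,19)
BNE L2: taken
SUB r2, r2, r5 → r2=2-(-4)=6
LSL r2, r2, #1 → r2=6<<1=12
LDR r5, [r7] → r5=M[204]=29
ADD r2, r2, r5 → r2=12+29=41
ADD r7, r7, #4 → r7=204+4=208
ADD r0, r0, #2 → r0=7+2=9
CMP r0, #19  (cmp 9,19)
BNE L2: taken
SUB r2, r2, r5 → r2=41-29=12
LSL r2, r2, #1 → r2=12<<1=24
LDR r5, [r7] → r5=M[208]=14
ADD r2, r2, r5 → r2=24+14=38
ADD r7, r7, #4 → r7=208+4=212
ADD r0, r0, #2 → r0=9+2=11
CMP r0, #19  (cmp 11,19)
BNE L2: taken
SUB r2, r2, r5 → r2=38-14=24
LSL r2, r2, #1 → r2=24<<1=48
LDR r5, [r7] → r5=M[212]=25
ADD r2, r2, r5 → r2=48+25=73
ADD r7, r7, #4 → r7=212+4=216
ADD r0, r0, #2 → r0=11+2=13
CMP r0, #19  (cmp 13,19)
BNE L2: taken
SUB r2, r2, r5 → r2=73-25=48
LSL r2, r2, #1 → r2=48<<1=96
LDR r5, [r7] → r5=M[216]=19
ADD r2, r2, r5 → r2=96+19=115
ADD r7, r7, #4 → r7=216+4=220
ADD r0, r0, #2 → r0=13+2=15
CMP r0, #19  (cmp 15,19)
BNE L2: taken
SUB r2, r2, r5 → r2=115-19=96
LSL r2, r2, #1 → r2=96<<1=192
LDR r5, [r7] → r5=M[220]=-6
ADD r2, r2, r5 → r2=192+(-6)=186
ADD r7, r7, #4 → r7=220+4=224
ADD r0, r0, #2 → r0=15+2=17
CMP r0, #19  (cmp 17,19)
BNE L2: taken
SUB r2, r2, r5 → r2=186-(-6)=192
LSL r2, r2, #1 → r2=192<<1=384
LDR r5, [r7] → r5=M[224]=-1
ADD r2, r2, r5 → r2=384+(-1)=383
ADD r7, r7, #4 → r7=224+4=228
ADD r0, r0, #2 → r0=17+2=19
CMP r0, #19  (cmp 19,19)
BNE L2: not taken
halt.

228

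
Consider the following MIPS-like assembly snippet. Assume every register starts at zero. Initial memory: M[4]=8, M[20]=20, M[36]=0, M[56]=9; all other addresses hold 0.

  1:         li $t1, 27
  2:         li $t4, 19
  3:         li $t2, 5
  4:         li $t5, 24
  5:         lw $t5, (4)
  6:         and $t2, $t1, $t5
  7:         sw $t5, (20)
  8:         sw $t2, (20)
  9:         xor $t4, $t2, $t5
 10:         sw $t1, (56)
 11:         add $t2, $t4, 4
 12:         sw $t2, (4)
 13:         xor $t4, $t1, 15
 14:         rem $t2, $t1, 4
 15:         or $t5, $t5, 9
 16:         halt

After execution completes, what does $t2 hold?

3

$t1=27
$t4=19
$t2=5
$t5=24
$t5=M[4]=8
$t2=27&8=8
sw $t5, (20) → M[20]=8
sw $t2, (20) → M[20]=8
$t4=8^8=0
sw $t1, (56) → M[56]=27
$t2=0+4=4
sw $t2, (4) → M[4]=4
$t4=27^15=20
$t2=27%4=3
$t5=8|9=9
halt.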